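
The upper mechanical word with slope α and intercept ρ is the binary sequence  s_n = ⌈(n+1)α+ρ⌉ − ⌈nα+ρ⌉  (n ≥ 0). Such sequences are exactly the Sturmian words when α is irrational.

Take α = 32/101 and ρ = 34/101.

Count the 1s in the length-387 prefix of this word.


122

#1s = Σ_{n=0}^{386} s_n = Σ_{n=0}^{386} (⌈(n+1)α+ρ⌉ − ⌈nα+ρ⌉)
the sum telescopes: every ⌈nα+ρ⌉ with 0 < n < 387 appears once with + and once with −, leaving ⌈387α+ρ⌉ − ⌈0·α+ρ⌉
387α + ρ = (387·32 + 34) / 101 = 12418/101
ρ = 34/101
⌈12418/101⌉ = 123,  ⌈34/101⌉ = 1
#1s = 123 − 1 = 122


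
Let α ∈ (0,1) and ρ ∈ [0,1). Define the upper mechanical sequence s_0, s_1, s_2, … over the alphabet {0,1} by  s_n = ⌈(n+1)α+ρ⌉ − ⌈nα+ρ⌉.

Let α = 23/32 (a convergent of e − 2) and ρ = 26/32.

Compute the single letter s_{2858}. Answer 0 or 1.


1

(n+1)α + ρ = (2859·23 + 26) / 32 = 65783/32
nα + ρ     = (2858·23 + 26) / 32 = 65760/32
⌈65783/32⌉ = 2056,  ⌈65760/32⌉ = 2055
s_{2858} = 2056 − 2055 = 1


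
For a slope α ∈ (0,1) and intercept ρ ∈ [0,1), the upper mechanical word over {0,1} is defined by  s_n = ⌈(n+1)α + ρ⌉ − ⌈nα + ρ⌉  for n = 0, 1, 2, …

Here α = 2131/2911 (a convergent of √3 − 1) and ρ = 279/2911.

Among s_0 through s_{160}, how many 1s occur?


117

#1s = Σ_{n=0}^{160} s_n = Σ_{n=0}^{160} (⌈(n+1)α+ρ⌉ − ⌈nα+ρ⌉)
the sum telescopes: every ⌈nα+ρ⌉ with 0 < n < 161 appears once with + and once with −, leaving ⌈161α+ρ⌉ − ⌈0·α+ρ⌉
161α + ρ = (161·2131 + 279) / 2911 = 343370/2911
ρ = 279/2911
⌈343370/2911⌉ = 118,  ⌈279/2911⌉ = 1
#1s = 118 − 1 = 117


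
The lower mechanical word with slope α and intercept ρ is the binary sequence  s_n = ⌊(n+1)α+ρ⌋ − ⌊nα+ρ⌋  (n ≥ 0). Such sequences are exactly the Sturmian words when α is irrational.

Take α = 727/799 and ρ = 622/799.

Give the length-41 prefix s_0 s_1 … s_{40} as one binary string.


11111111011111111110111111111101111111111

n=0: ⌊(1·727+622)/799⌋ − ⌊(0·727+622)/799⌋ = ⌊1349/799⌋ − ⌊622/799⌋ = 1 − 0 = 1
n=1: ⌊(2·727+622)/799⌋ − ⌊(1·727+622)/799⌋ = ⌊2076/799⌋ − ⌊1349/799⌋ = 2 − 1 = 1
n=2: ⌊(3·727+622)/799⌋ − ⌊(2·727+622)/799⌋ = ⌊2803/799⌋ − ⌊2076/799⌋ = 3 − 2 = 1
n=3: ⌊(4·727+622)/799⌋ − ⌊(3·727+622)/799⌋ = ⌊3530/799⌋ − ⌊2803/799⌋ = 4 − 3 = 1
n=4: ⌊(5·727+622)/799⌋ − ⌊(4·727+622)/799⌋ = ⌊4257/799⌋ − ⌊3530/799⌋ = 5 − 4 = 1
n=5: ⌊(6·727+622)/799⌋ − ⌊(5·727+622)/799⌋ = ⌊4984/799⌋ − ⌊4257/799⌋ = 6 − 5 = 1
n=6: ⌊(7·727+622)/799⌋ − ⌊(6·727+622)/799⌋ = ⌊5711/799⌋ − ⌊4984/799⌋ = 7 − 6 = 1
n=7: ⌊(8·727+622)/799⌋ − ⌊(7·727+622)/799⌋ = ⌊6438/799⌋ − ⌊5711/799⌋ = 8 − 7 = 1
n=8: ⌊(9·727+622)/799⌋ − ⌊(8·727+622)/799⌋ = ⌊7165/799⌋ − ⌊6438/799⌋ = 8 − 8 = 0
n=9: ⌊(10·727+622)/799⌋ − ⌊(9·727+622)/799⌋ = ⌊7892/799⌋ − ⌊7165/799⌋ = 9 − 8 = 1
n=10: ⌊(11·727+622)/799⌋ − ⌊(10·727+622)/799⌋ = ⌊8619/799⌋ − ⌊7892/799⌋ = 10 − 9 = 1
n=11: ⌊(12·727+622)/799⌋ − ⌊(11·727+622)/799⌋ = ⌊9346/799⌋ − ⌊8619/799⌋ = 11 − 10 = 1
n=12: ⌊(13·727+622)/799⌋ − ⌊(12·727+622)/799⌋ = ⌊10073/799⌋ − ⌊9346/799⌋ = 12 − 11 = 1
n=13: ⌊(14·727+622)/799⌋ − ⌊(13·727+622)/799⌋ = ⌊10800/799⌋ − ⌊10073/799⌋ = 13 − 12 = 1
n=14: ⌊(15·727+622)/799⌋ − ⌊(14·727+622)/799⌋ = ⌊11527/799⌋ − ⌊10800/799⌋ = 14 − 13 = 1
n=15: ⌊(16·727+622)/799⌋ − ⌊(15·727+622)/799⌋ = ⌊12254/799⌋ − ⌊11527/799⌋ = 15 − 14 = 1
n=16: ⌊(17·727+622)/799⌋ − ⌊(16·727+622)/799⌋ = ⌊12981/799⌋ − ⌊12254/799⌋ = 16 − 15 = 1
n=17: ⌊(18·727+622)/799⌋ − ⌊(17·727+622)/799⌋ = ⌊13708/799⌋ − ⌊12981/799⌋ = 17 − 16 = 1
n=18: ⌊(19·727+622)/799⌋ − ⌊(18·727+622)/799⌋ = ⌊14435/799⌋ − ⌊13708/799⌋ = 18 − 17 = 1
n=19: ⌊(20·727+622)/799⌋ − ⌊(19·727+622)/799⌋ = ⌊15162/799⌋ − ⌊14435/799⌋ = 18 − 18 = 0
n=20: ⌊(21·727+622)/799⌋ − ⌊(20·727+622)/799⌋ = ⌊15889/799⌋ − ⌊15162/799⌋ = 19 − 18 = 1
n=21: ⌊(22·727+622)/799⌋ − ⌊(21·727+622)/799⌋ = ⌊16616/799⌋ − ⌊15889/799⌋ = 20 − 19 = 1
n=22: ⌊(23·727+622)/799⌋ − ⌊(22·727+622)/799⌋ = ⌊17343/799⌋ − ⌊16616/799⌋ = 21 − 20 = 1
n=23: ⌊(24·727+622)/799⌋ − ⌊(23·727+622)/799⌋ = ⌊18070/799⌋ − ⌊17343/799⌋ = 22 − 21 = 1
n=24: ⌊(25·727+622)/799⌋ − ⌊(24·727+622)/799⌋ = ⌊18797/799⌋ − ⌊18070/799⌋ = 23 − 22 = 1
n=25: ⌊(26·727+622)/799⌋ − ⌊(25·727+622)/799⌋ = ⌊19524/799⌋ − ⌊18797/799⌋ = 24 − 23 = 1
n=26: ⌊(27·727+622)/799⌋ − ⌊(26·727+622)/799⌋ = ⌊20251/799⌋ − ⌊19524/799⌋ = 25 − 24 = 1
n=27: ⌊(28·727+622)/799⌋ − ⌊(27·727+622)/799⌋ = ⌊20978/799⌋ − ⌊20251/799⌋ = 26 − 25 = 1
n=28: ⌊(29·727+622)/799⌋ − ⌊(28·727+622)/799⌋ = ⌊21705/799⌋ − ⌊20978/799⌋ = 27 − 26 = 1
n=29: ⌊(30·727+622)/799⌋ − ⌊(29·727+622)/799⌋ = ⌊22432/799⌋ − ⌊21705/799⌋ = 28 − 27 = 1
n=30: ⌊(31·727+622)/799⌋ − ⌊(30·727+622)/799⌋ = ⌊23159/799⌋ − ⌊22432/799⌋ = 28 − 28 = 0
n=31: ⌊(32·727+622)/799⌋ − ⌊(31·727+622)/799⌋ = ⌊23886/799⌋ − ⌊23159/799⌋ = 29 − 28 = 1
n=32: ⌊(33·727+622)/799⌋ − ⌊(32·727+622)/799⌋ = ⌊24613/799⌋ − ⌊23886/799⌋ = 30 − 29 = 1
n=33: ⌊(34·727+622)/799⌋ − ⌊(33·727+622)/799⌋ = ⌊25340/799⌋ − ⌊24613/799⌋ = 31 − 30 = 1
n=34: ⌊(35·727+622)/799⌋ − ⌊(34·727+622)/799⌋ = ⌊26067/799⌋ − ⌊25340/799⌋ = 32 − 31 = 1
n=35: ⌊(36·727+622)/799⌋ − ⌊(35·727+622)/799⌋ = ⌊26794/799⌋ − ⌊26067/799⌋ = 33 − 32 = 1
n=36: ⌊(37·727+622)/799⌋ − ⌊(36·727+622)/799⌋ = ⌊27521/799⌋ − ⌊26794/799⌋ = 34 − 33 = 1
n=37: ⌊(38·727+622)/799⌋ − ⌊(37·727+622)/799⌋ = ⌊28248/799⌋ − ⌊27521/799⌋ = 35 − 34 = 1
n=38: ⌊(39·727+622)/799⌋ − ⌊(38·727+622)/799⌋ = ⌊28975/799⌋ − ⌊28248/799⌋ = 36 − 35 = 1
n=39: ⌊(40·727+622)/799⌋ − ⌊(39·727+622)/799⌋ = ⌊29702/799⌋ − ⌊28975/799⌋ = 37 − 36 = 1
n=40: ⌊(41·727+622)/799⌋ − ⌊(40·727+622)/799⌋ = ⌊30429/799⌋ − ⌊29702/799⌋ = 38 − 37 = 1


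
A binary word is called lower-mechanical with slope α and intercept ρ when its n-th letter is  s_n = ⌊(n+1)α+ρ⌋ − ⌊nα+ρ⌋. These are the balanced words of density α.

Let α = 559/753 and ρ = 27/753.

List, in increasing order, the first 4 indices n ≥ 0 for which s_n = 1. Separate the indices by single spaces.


1 2 3 5

n=0: ⌊586/753⌋−⌊27/753⌋ = 0−0 = 0
n=1: ⌊1145/753⌋−⌊586/753⌋ = 1−0 = 1  ← one
n=2: ⌊1704/753⌋−⌊1145/753⌋ = 2−1 = 1  ← one
n=3: ⌊2263/753⌋−⌊1704/753⌋ = 3−2 = 1  ← one
n=4: ⌊2822/753⌋−⌊2263/753⌋ = 3−3 = 0
n=5: ⌊3381/753⌋−⌊2822/753⌋ = 4−3 = 1  ← one
positions of the first 4 ones: 1 2 3 5


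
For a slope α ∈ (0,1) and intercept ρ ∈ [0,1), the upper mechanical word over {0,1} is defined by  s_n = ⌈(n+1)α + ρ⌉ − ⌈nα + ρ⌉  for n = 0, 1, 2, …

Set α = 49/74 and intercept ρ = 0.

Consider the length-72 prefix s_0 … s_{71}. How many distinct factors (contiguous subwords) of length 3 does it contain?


3

t_n = ⌈(n·49)/74⌉ for n = 0 … 72:
  n=0…9: ⌈0/74⌉=0 ⌈49/74⌉=1 ⌈98/74⌉=2 ⌈147/74⌉=2 ⌈196/74⌉=3 ⌈245/74⌉=4 ⌈294/74⌉=4 ⌈343/74⌉=5 ⌈392/74⌉=6 ⌈441/74⌉=6
  n=10…19: ⌈490/74⌉=7 ⌈539/74⌉=8 ⌈588/74⌉=8 ⌈637/74⌉=9 ⌈686/74⌉=10 ⌈735/74⌉=10 ⌈784/74⌉=11 ⌈833/74⌉=12 ⌈882/74⌉=12 ⌈931/74⌉=13
  n=20…29: ⌈980/74⌉=14 ⌈1029/74⌉=14 ⌈1078/74⌉=15 ⌈1127/74⌉=16 ⌈1176/74⌉=16 ⌈1225/74⌉=17 ⌈1274/74⌉=18 ⌈1323/74⌉=18 ⌈1372/74⌉=19 ⌈1421/74⌉=20
  n=30…39: ⌈1470/74⌉=20 ⌈1519/74⌉=21 ⌈1568/74⌉=22 ⌈1617/74⌉=22 ⌈1666/74⌉=23 ⌈1715/74⌉=24 ⌈1764/74⌉=24 ⌈1813/74⌉=25 ⌈1862/74⌉=26 ⌈1911/74⌉=26
  n=40…49: ⌈1960/74⌉=27 ⌈2009/74⌉=28 ⌈2058/74⌉=28 ⌈2107/74⌉=29 ⌈2156/74⌉=30 ⌈2205/74⌉=30 ⌈2254/74⌉=31 ⌈2303/74⌉=32 ⌈2352/74⌉=32 ⌈2401/74⌉=33
  n=50…59: ⌈2450/74⌉=34 ⌈2499/74⌉=34 ⌈2548/74⌉=35 ⌈2597/74⌉=36 ⌈2646/74⌉=36 ⌈2695/74⌉=37 ⌈2744/74⌉=38 ⌈2793/74⌉=38 ⌈2842/74⌉=39 ⌈2891/74⌉=40
  n=60…69: ⌈2940/74⌉=40 ⌈2989/74⌉=41 ⌈3038/74⌉=42 ⌈3087/74⌉=42 ⌈3136/74⌉=43 ⌈3185/74⌉=44 ⌈3234/74⌉=44 ⌈3283/74⌉=45 ⌈3332/74⌉=46 ⌈3381/74⌉=46
  n=70…72: ⌈3430/74⌉=47 ⌈3479/74⌉=48 ⌈3528/74⌉=48
s_n = t_(n+1) − t_n for n = 0 … 71 gives
prefix = 110110110110110110110110110110110110110110110110110110110110110110110110
slide a length-3 window over [0..2] … [69..71] (70 windows); first occurrence of each distinct factor:
  [  0..  2] 110
  [  1..  3] 101
  [  2..  4] 011
  (the other 67 windows repeat one of these)
distinct factors: {011, 101, 110}
count = 3  (Sturmian bound for length 3 is 4)


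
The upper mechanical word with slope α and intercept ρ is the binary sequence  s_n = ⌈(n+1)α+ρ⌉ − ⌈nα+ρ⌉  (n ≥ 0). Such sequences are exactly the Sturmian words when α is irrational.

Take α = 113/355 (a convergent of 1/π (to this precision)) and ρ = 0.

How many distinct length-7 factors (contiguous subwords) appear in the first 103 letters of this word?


t_n = ⌈(n·113)/355⌉ for n = 0 … 103:
  n=0…9: ⌈0/355⌉=0 ⌈113/355⌉=1 ⌈226/355⌉=1 ⌈339/355⌉=1 ⌈452/355⌉=2 ⌈565/355⌉=2 ⌈678/355⌉=2 ⌈791/355⌉=3 ⌈904/355⌉=3 ⌈1017/355⌉=3
  n=10…19: ⌈1130/355⌉=4 ⌈1243/355⌉=4 ⌈1356/355⌉=4 ⌈1469/355⌉=5 ⌈1582/355⌉=5 ⌈1695/355⌉=5 ⌈1808/355⌉=6 ⌈1921/355⌉=6 ⌈2034/355⌉=6 ⌈2147/355⌉=7
  n=20…29: ⌈2260/355⌉=7 ⌈2373/355⌉=7 ⌈2486/355⌉=8 ⌈2599/355⌉=8 ⌈2712/355⌉=8 ⌈2825/355⌉=8 ⌈2938/355⌉=9 ⌈3051/355⌉=9 ⌈3164/355⌉=9 ⌈3277/355⌉=10
  n=30…39: ⌈3390/355⌉=10 ⌈3503/355⌉=10 ⌈3616/355⌉=11 ⌈3729/355⌉=11 ⌈3842/355⌉=11 ⌈3955/355⌉=12 ⌈4068/355⌉=12 ⌈4181/355⌉=12 ⌈4294/355⌉=13 ⌈4407/355⌉=13
  n=40…49: ⌈4520/355⌉=13 ⌈4633/355⌉=14 ⌈4746/355⌉=14 ⌈4859/355⌉=14 ⌈4972/355⌉=15 ⌈5085/355⌉=15 ⌈5198/355⌉=15 ⌈5311/355⌉=15 ⌈5424/355⌉=16 ⌈5537/355⌉=16
  n=50…59: ⌈5650/355⌉=16 ⌈5763/355⌉=17 ⌈5876/355⌉=17 ⌈5989/355⌉=17 ⌈6102/355⌉=18 ⌈6215/355⌉=18 ⌈6328/355⌉=18 ⌈6441/355⌉=19 ⌈6554/355⌉=19 ⌈6667/355⌉=19
  n=60…69: ⌈6780/355⌉=20 ⌈6893/355⌉=20 ⌈7006/355⌉=20 ⌈7119/355⌉=21 ⌈7232/355⌉=21 ⌈7345/355⌉=21 ⌈7458/355⌉=22 ⌈7571/355⌉=22 ⌈7684/355⌉=22 ⌈7797/355⌉=22
  n=70…79: ⌈7910/355⌉=23 ⌈8023/355⌉=23 ⌈8136/355⌉=23 ⌈8249/355⌉=24 ⌈8362/355⌉=24 ⌈8475/355⌉=24 ⌈8588/355⌉=25 ⌈8701/355⌉=25 ⌈8814/355⌉=25 ⌈8927/355⌉=26
  n=80…89: ⌈9040/355⌉=26 ⌈9153/355⌉=26 ⌈9266/355⌉=27 ⌈9379/355⌉=27 ⌈9492/355⌉=27 ⌈9605/355⌉=28 ⌈9718/355⌉=28 ⌈9831/355⌉=28 ⌈9944/355⌉=29 ⌈10057/355⌉=29
  n=90…99: ⌈10170/355⌉=29 ⌈10283/355⌉=29 ⌈10396/355⌉=30 ⌈10509/355⌉=30 ⌈10622/355⌉=30 ⌈10735/355⌉=31 ⌈10848/355⌉=31 ⌈10961/355⌉=31 ⌈11074/355⌉=32 ⌈11187/355⌉=32
  n=100…103: ⌈11300/355⌉=32 ⌈11413/355⌉=33 ⌈11526/355⌉=33 ⌈11639/355⌉=33
s_n = t_(n+1) − t_n for n = 0 … 102 gives
prefix = 1001001001001001001001000100100100100100100100010010010010010010010001001001001001001001000100100100100
slide a length-7 window over [0..6] … [96..102] (97 windows); first occurrence of each distinct factor:
  [  0..  6] 1001001
  [  1..  7] 0010010
  [  2..  8] 0100100
  [ 18.. 24] 1001000
  [ 19.. 25] 0010001
  [ 20.. 26] 0100010
  [ 21.. 27] 1000100
  [ 22.. 28] 0001001
  (the other 89 windows repeat one of these)
distinct factors: {0001001, 0010001, 0010010, 0100010, 0100100, 1000100, 1001000, 1001001}
count = 8  (Sturmian bound for length 7 is 8)

8


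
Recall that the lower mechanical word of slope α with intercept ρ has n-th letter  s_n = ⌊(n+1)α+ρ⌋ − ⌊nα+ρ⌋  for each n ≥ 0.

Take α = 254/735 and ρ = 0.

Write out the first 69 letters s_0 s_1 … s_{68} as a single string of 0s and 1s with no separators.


001001001001001001001001001010010010010010010010010010100100100100100

n=0: ⌊(1·254)/735⌋ − ⌊(0·254)/735⌋ = ⌊254/735⌋ − ⌊0/735⌋ = 0 − 0 = 0
n=1: ⌊(2·254)/735⌋ − ⌊(1·254)/735⌋ = ⌊508/735⌋ − ⌊254/735⌋ = 0 − 0 = 0
n=2: ⌊(3·254)/735⌋ − ⌊(2·254)/735⌋ = ⌊762/735⌋ − ⌊508/735⌋ = 1 − 0 = 1
n=3: ⌊(4·254)/735⌋ − ⌊(3·254)/735⌋ = ⌊1016/735⌋ − ⌊762/735⌋ = 1 − 1 = 0
n=4: ⌊(5·254)/735⌋ − ⌊(4·254)/735⌋ = ⌊1270/735⌋ − ⌊1016/735⌋ = 1 − 1 = 0
n=5: ⌊(6·254)/735⌋ − ⌊(5·254)/735⌋ = ⌊1524/735⌋ − ⌊1270/735⌋ = 2 − 1 = 1
n=6: ⌊(7·254)/735⌋ − ⌊(6·254)/735⌋ = ⌊1778/735⌋ − ⌊1524/735⌋ = 2 − 2 = 0
n=7: ⌊(8·254)/735⌋ − ⌊(7·254)/735⌋ = ⌊2032/735⌋ − ⌊1778/735⌋ = 2 − 2 = 0
n=8: ⌊(9·254)/735⌋ − ⌊(8·254)/735⌋ = ⌊2286/735⌋ − ⌊2032/735⌋ = 3 − 2 = 1
n=9: ⌊(10·254)/735⌋ − ⌊(9·254)/735⌋ = ⌊2540/735⌋ − ⌊2286/735⌋ = 3 − 3 = 0
n=10: ⌊(11·254)/735⌋ − ⌊(10·254)/735⌋ = ⌊2794/735⌋ − ⌊2540/735⌋ = 3 − 3 = 0
n=11: ⌊(12·254)/735⌋ − ⌊(11·254)/735⌋ = ⌊3048/735⌋ − ⌊2794/735⌋ = 4 − 3 = 1
n=12: ⌊(13·254)/735⌋ − ⌊(12·254)/735⌋ = ⌊3302/735⌋ − ⌊3048/735⌋ = 4 − 4 = 0
n=13: ⌊(14·254)/735⌋ − ⌊(13·254)/735⌋ = ⌊3556/735⌋ − ⌊3302/735⌋ = 4 − 4 = 0
n=14: ⌊(15·254)/735⌋ − ⌊(14·254)/735⌋ = ⌊3810/735⌋ − ⌊3556/735⌋ = 5 − 4 = 1
n=15: ⌊(16·254)/735⌋ − ⌊(15·254)/735⌋ = ⌊4064/735⌋ − ⌊3810/735⌋ = 5 − 5 = 0
n=16: ⌊(17·254)/735⌋ − ⌊(16·254)/735⌋ = ⌊4318/735⌋ − ⌊4064/735⌋ = 5 − 5 = 0
n=17: ⌊(18·254)/735⌋ − ⌊(17·254)/735⌋ = ⌊4572/735⌋ − ⌊4318/735⌋ = 6 − 5 = 1
n=18: ⌊(19·254)/735⌋ − ⌊(18·254)/735⌋ = ⌊4826/735⌋ − ⌊4572/735⌋ = 6 − 6 = 0
n=19: ⌊(20·254)/735⌋ − ⌊(19·254)/735⌋ = ⌊5080/735⌋ − ⌊4826/735⌋ = 6 − 6 = 0
n=20: ⌊(21·254)/735⌋ − ⌊(20·254)/735⌋ = ⌊5334/735⌋ − ⌊5080/735⌋ = 7 − 6 = 1
n=21: ⌊(22·254)/735⌋ − ⌊(21·254)/735⌋ = ⌊5588/735⌋ − ⌊5334/735⌋ = 7 − 7 = 0
n=22: ⌊(23·254)/735⌋ − ⌊(22·254)/735⌋ = ⌊5842/735⌋ − ⌊5588/735⌋ = 7 − 7 = 0
n=23: ⌊(24·254)/735⌋ − ⌊(23·254)/735⌋ = ⌊6096/735⌋ − ⌊5842/735⌋ = 8 − 7 = 1
n=24: ⌊(25·254)/735⌋ − ⌊(24·254)/735⌋ = ⌊6350/735⌋ − ⌊6096/735⌋ = 8 − 8 = 0
n=25: ⌊(26·254)/735⌋ − ⌊(25·254)/735⌋ = ⌊6604/735⌋ − ⌊6350/735⌋ = 8 − 8 = 0
n=26: ⌊(27·254)/735⌋ − ⌊(26·254)/735⌋ = ⌊6858/735⌋ − ⌊6604/735⌋ = 9 − 8 = 1
n=27: ⌊(28·254)/735⌋ − ⌊(27·254)/735⌋ = ⌊7112/735⌋ − ⌊6858/735⌋ = 9 − 9 = 0
n=28: ⌊(29·254)/735⌋ − ⌊(28·254)/735⌋ = ⌊7366/735⌋ − ⌊7112/735⌋ = 10 − 9 = 1
n=29: ⌊(30·254)/735⌋ − ⌊(29·254)/735⌋ = ⌊7620/735⌋ − ⌊7366/735⌋ = 10 − 10 = 0
n=30: ⌊(31·254)/735⌋ − ⌊(30·254)/735⌋ = ⌊7874/735⌋ − ⌊7620/735⌋ = 10 − 10 = 0
n=31: ⌊(32·254)/735⌋ − ⌊(31·254)/735⌋ = ⌊8128/735⌋ − ⌊7874/735⌋ = 11 − 10 = 1
n=32: ⌊(33·254)/735⌋ − ⌊(32·254)/735⌋ = ⌊8382/735⌋ − ⌊8128/735⌋ = 11 − 11 = 0
n=33: ⌊(34·254)/735⌋ − ⌊(33·254)/735⌋ = ⌊8636/735⌋ − ⌊8382/735⌋ = 11 − 11 = 0
n=34: ⌊(35·254)/735⌋ − ⌊(34·254)/735⌋ = ⌊8890/735⌋ − ⌊8636/735⌋ = 12 − 11 = 1
n=35: ⌊(36·254)/735⌋ − ⌊(35·254)/735⌋ = ⌊9144/735⌋ − ⌊8890/735⌋ = 12 − 12 = 0
n=36: ⌊(37·254)/735⌋ − ⌊(36·254)/735⌋ = ⌊9398/735⌋ − ⌊9144/735⌋ = 12 − 12 = 0
n=37: ⌊(38·254)/735⌋ − ⌊(37·254)/735⌋ = ⌊9652/735⌋ − ⌊9398/735⌋ = 13 − 12 = 1
n=38: ⌊(39·254)/735⌋ − ⌊(38·254)/735⌋ = ⌊9906/735⌋ − ⌊9652/735⌋ = 13 − 13 = 0
n=39: ⌊(40·254)/735⌋ − ⌊(39·254)/735⌋ = ⌊10160/735⌋ − ⌊9906/735⌋ = 13 − 13 = 0
n=40: ⌊(41·254)/735⌋ − ⌊(40·254)/735⌋ = ⌊10414/735⌋ − ⌊10160/735⌋ = 14 − 13 = 1
n=41: ⌊(42·254)/735⌋ − ⌊(41·254)/735⌋ = ⌊10668/735⌋ − ⌊10414/735⌋ = 14 − 14 = 0
n=42: ⌊(43·254)/735⌋ − ⌊(42·254)/735⌋ = ⌊10922/735⌋ − ⌊10668/735⌋ = 14 − 14 = 0
n=43: ⌊(44·254)/735⌋ − ⌊(43·254)/735⌋ = ⌊11176/735⌋ − ⌊10922/735⌋ = 15 − 14 = 1
n=44: ⌊(45·254)/735⌋ − ⌊(44·254)/735⌋ = ⌊11430/735⌋ − ⌊11176/735⌋ = 15 − 15 = 0
n=45: ⌊(46·254)/735⌋ − ⌊(45·254)/735⌋ = ⌊11684/735⌋ − ⌊11430/735⌋ = 15 − 15 = 0
n=46: ⌊(47·254)/735⌋ − ⌊(46·254)/735⌋ = ⌊11938/735⌋ − ⌊11684/735⌋ = 16 − 15 = 1
n=47: ⌊(48·254)/735⌋ − ⌊(47·254)/735⌋ = ⌊12192/735⌋ − ⌊11938/735⌋ = 16 − 16 = 0
n=48: ⌊(49·254)/735⌋ − ⌊(48·254)/735⌋ = ⌊12446/735⌋ − ⌊12192/735⌋ = 16 − 16 = 0
n=49: ⌊(50·254)/735⌋ − ⌊(49·254)/735⌋ = ⌊12700/735⌋ − ⌊12446/735⌋ = 17 − 16 = 1
n=50: ⌊(51·254)/735⌋ − ⌊(50·254)/735⌋ = ⌊12954/735⌋ − ⌊12700/735⌋ = 17 − 17 = 0
n=51: ⌊(52·254)/735⌋ − ⌊(51·254)/735⌋ = ⌊13208/735⌋ − ⌊12954/735⌋ = 17 − 17 = 0
n=52: ⌊(53·254)/735⌋ − ⌊(52·254)/735⌋ = ⌊13462/735⌋ − ⌊13208/735⌋ = 18 − 17 = 1
n=53: ⌊(54·254)/735⌋ − ⌊(53·254)/735⌋ = ⌊13716/735⌋ − ⌊13462/735⌋ = 18 − 18 = 0
n=54: ⌊(55·254)/735⌋ − ⌊(54·254)/735⌋ = ⌊13970/735⌋ − ⌊13716/735⌋ = 19 − 18 = 1
n=55: ⌊(56·254)/735⌋ − ⌊(55·254)/735⌋ = ⌊14224/735⌋ − ⌊13970/735⌋ = 19 − 19 = 0
n=56: ⌊(57·254)/735⌋ − ⌊(56·254)/735⌋ = ⌊14478/735⌋ − ⌊14224/735⌋ = 19 − 19 = 0
n=57: ⌊(58·254)/735⌋ − ⌊(57·254)/735⌋ = ⌊14732/735⌋ − ⌊14478/735⌋ = 20 − 19 = 1
n=58: ⌊(59·254)/735⌋ − ⌊(58·254)/735⌋ = ⌊14986/735⌋ − ⌊14732/735⌋ = 20 − 20 = 0
n=59: ⌊(60·254)/735⌋ − ⌊(59·254)/735⌋ = ⌊15240/735⌋ − ⌊14986/735⌋ = 20 − 20 = 0
n=60: ⌊(61·254)/735⌋ − ⌊(60·254)/735⌋ = ⌊15494/735⌋ − ⌊15240/735⌋ = 21 − 20 = 1
n=61: ⌊(62·254)/735⌋ − ⌊(61·254)/735⌋ = ⌊15748/735⌋ − ⌊15494/735⌋ = 21 − 21 = 0
n=62: ⌊(63·254)/735⌋ − ⌊(62·254)/735⌋ = ⌊16002/735⌋ − ⌊15748/735⌋ = 21 − 21 = 0
n=63: ⌊(64·254)/735⌋ − ⌊(63·254)/735⌋ = ⌊16256/735⌋ − ⌊16002/735⌋ = 22 − 21 = 1
n=64: ⌊(65·254)/735⌋ − ⌊(64·254)/735⌋ = ⌊16510/735⌋ − ⌊16256/735⌋ = 22 − 22 = 0
n=65: ⌊(66·254)/735⌋ − ⌊(65·254)/735⌋ = ⌊16764/735⌋ − ⌊16510/735⌋ = 22 − 22 = 0
n=66: ⌊(67·254)/735⌋ − ⌊(66·254)/735⌋ = ⌊17018/735⌋ − ⌊16764/735⌋ = 23 − 22 = 1
n=67: ⌊(68·254)/735⌋ − ⌊(67·254)/735⌋ = ⌊17272/735⌋ − ⌊17018/735⌋ = 23 − 23 = 0
n=68: ⌊(69·254)/735⌋ − ⌊(68·254)/735⌋ = ⌊17526/735⌋ − ⌊17272/735⌋ = 23 − 23 = 0


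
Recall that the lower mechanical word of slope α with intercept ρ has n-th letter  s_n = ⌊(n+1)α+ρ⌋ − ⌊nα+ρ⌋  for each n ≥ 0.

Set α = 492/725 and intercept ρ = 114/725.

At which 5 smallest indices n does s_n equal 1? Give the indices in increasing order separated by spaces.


1 2 4 5 7

n=0: ⌊606/725⌋−⌊114/725⌋ = 0−0 = 0
n=1: ⌊1098/725⌋−⌊606/725⌋ = 1−0 = 1  ← one
n=2: ⌊1590/725⌋−⌊1098/725⌋ = 2−1 = 1  ← one
n=3: ⌊2082/725⌋−⌊1590/725⌋ = 2−2 = 0
n=4: ⌊2574/725⌋−⌊2082/725⌋ = 3−2 = 1  ← one
n=5: ⌊3066/725⌋−⌊2574/725⌋ = 4−3 = 1  ← one
n=6: ⌊3558/725⌋−⌊3066/725⌋ = 4−4 = 0
n=7: ⌊4050/725⌋−⌊3558/725⌋ = 5−4 = 1  ← one
positions of the first 5 ones: 1 2 4 5 7


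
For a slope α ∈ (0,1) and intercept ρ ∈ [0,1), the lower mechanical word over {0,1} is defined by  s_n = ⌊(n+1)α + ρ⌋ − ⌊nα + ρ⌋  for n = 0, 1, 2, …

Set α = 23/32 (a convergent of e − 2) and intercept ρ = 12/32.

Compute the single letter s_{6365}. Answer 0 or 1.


0

(n+1)α + ρ = (6366·23 + 12) / 32 = 146430/32
nα + ρ     = (6365·23 + 12) / 32 = 146407/32
⌊146430/32⌋ = 4575,  ⌊146407/32⌋ = 4575
s_{6365} = 4575 − 4575 = 0


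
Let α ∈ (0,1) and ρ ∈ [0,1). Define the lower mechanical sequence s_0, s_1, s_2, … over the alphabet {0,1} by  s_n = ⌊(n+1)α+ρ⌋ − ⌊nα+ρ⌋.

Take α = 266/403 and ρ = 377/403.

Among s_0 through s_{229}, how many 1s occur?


#1s = Σ_{n=0}^{229} s_n = Σ_{n=0}^{229} (⌊(n+1)α+ρ⌋ − ⌊nα+ρ⌋)
the sum telescopes: every ⌊nα+ρ⌋ with 0 < n < 230 appears once with + and once with −, leaving ⌊230α+ρ⌋ − ⌊0·α+ρ⌋
230α + ρ = (230·266 + 377) / 403 = 61557/403
ρ = 377/403
⌊61557/403⌋ = 152,  ⌊377/403⌋ = 0
#1s = 152 − 0 = 152

152


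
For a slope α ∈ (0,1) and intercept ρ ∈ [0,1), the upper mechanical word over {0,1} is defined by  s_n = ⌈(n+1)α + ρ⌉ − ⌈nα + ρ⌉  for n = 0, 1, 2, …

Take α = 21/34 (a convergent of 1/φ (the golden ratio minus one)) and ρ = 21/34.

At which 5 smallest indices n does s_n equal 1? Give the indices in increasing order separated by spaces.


n=0: ⌈42/34⌉−⌈21/34⌉ = 2−1 = 1  ← one
n=1: ⌈63/34⌉−⌈42/34⌉ = 2−2 = 0
n=2: ⌈84/34⌉−⌈63/34⌉ = 3−2 = 1  ← one
n=3: ⌈105/34⌉−⌈84/34⌉ = 4−3 = 1  ← one
n=4: ⌈126/34⌉−⌈105/34⌉ = 4−4 = 0
n=5: ⌈147/34⌉−⌈126/34⌉ = 5−4 = 1  ← one
n=6: ⌈168/34⌉−⌈147/34⌉ = 5−5 = 0
n=7: ⌈189/34⌉−⌈168/34⌉ = 6−5 = 1  ← one
positions of the first 5 ones: 0 2 3 5 7

0 2 3 5 7


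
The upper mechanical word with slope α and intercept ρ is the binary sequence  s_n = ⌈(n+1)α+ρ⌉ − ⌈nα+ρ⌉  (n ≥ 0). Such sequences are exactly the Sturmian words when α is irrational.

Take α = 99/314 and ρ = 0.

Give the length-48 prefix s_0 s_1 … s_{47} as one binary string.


n=0: ⌈(1·99)/314⌉ − ⌈(0·99)/314⌉ = ⌈99/314⌉ − ⌈0/314⌉ = 1 − 0 = 1
n=1: ⌈(2·99)/314⌉ − ⌈(1·99)/314⌉ = ⌈198/314⌉ − ⌈99/314⌉ = 1 − 1 = 0
n=2: ⌈(3·99)/314⌉ − ⌈(2·99)/314⌉ = ⌈297/314⌉ − ⌈198/314⌉ = 1 − 1 = 0
n=3: ⌈(4·99)/314⌉ − ⌈(3·99)/314⌉ = ⌈396/314⌉ − ⌈297/314⌉ = 2 − 1 = 1
n=4: ⌈(5·99)/314⌉ − ⌈(4·99)/314⌉ = ⌈495/314⌉ − ⌈396/314⌉ = 2 − 2 = 0
n=5: ⌈(6·99)/314⌉ − ⌈(5·99)/314⌉ = ⌈594/314⌉ − ⌈495/314⌉ = 2 − 2 = 0
n=6: ⌈(7·99)/314⌉ − ⌈(6·99)/314⌉ = ⌈693/314⌉ − ⌈594/314⌉ = 3 − 2 = 1
n=7: ⌈(8·99)/314⌉ − ⌈(7·99)/314⌉ = ⌈792/314⌉ − ⌈693/314⌉ = 3 − 3 = 0
n=8: ⌈(9·99)/314⌉ − ⌈(8·99)/314⌉ = ⌈891/314⌉ − ⌈792/314⌉ = 3 − 3 = 0
n=9: ⌈(10·99)/314⌉ − ⌈(9·99)/314⌉ = ⌈990/314⌉ − ⌈891/314⌉ = 4 − 3 = 1
n=10: ⌈(11·99)/314⌉ − ⌈(10·99)/314⌉ = ⌈1089/314⌉ − ⌈990/314⌉ = 4 − 4 = 0
n=11: ⌈(12·99)/314⌉ − ⌈(11·99)/314⌉ = ⌈1188/314⌉ − ⌈1089/314⌉ = 4 − 4 = 0
n=12: ⌈(13·99)/314⌉ − ⌈(12·99)/314⌉ = ⌈1287/314⌉ − ⌈1188/314⌉ = 5 − 4 = 1
n=13: ⌈(14·99)/314⌉ − ⌈(13·99)/314⌉ = ⌈1386/314⌉ − ⌈1287/314⌉ = 5 − 5 = 0
n=14: ⌈(15·99)/314⌉ − ⌈(14·99)/314⌉ = ⌈1485/314⌉ − ⌈1386/314⌉ = 5 − 5 = 0
n=15: ⌈(16·99)/314⌉ − ⌈(15·99)/314⌉ = ⌈1584/314⌉ − ⌈1485/314⌉ = 6 − 5 = 1
n=16: ⌈(17·99)/314⌉ − ⌈(16·99)/314⌉ = ⌈1683/314⌉ − ⌈1584/314⌉ = 6 − 6 = 0
n=17: ⌈(18·99)/314⌉ − ⌈(17·99)/314⌉ = ⌈1782/314⌉ − ⌈1683/314⌉ = 6 − 6 = 0
n=18: ⌈(19·99)/314⌉ − ⌈(18·99)/314⌉ = ⌈1881/314⌉ − ⌈1782/314⌉ = 6 − 6 = 0
n=19: ⌈(20·99)/314⌉ − ⌈(19·99)/314⌉ = ⌈1980/314⌉ − ⌈1881/314⌉ = 7 − 6 = 1
n=20: ⌈(21·99)/314⌉ − ⌈(20·99)/314⌉ = ⌈2079/314⌉ − ⌈1980/314⌉ = 7 − 7 = 0
n=21: ⌈(22·99)/314⌉ − ⌈(21·99)/314⌉ = ⌈2178/314⌉ − ⌈2079/314⌉ = 7 − 7 = 0
n=22: ⌈(23·99)/314⌉ − ⌈(22·99)/314⌉ = ⌈2277/314⌉ − ⌈2178/314⌉ = 8 − 7 = 1
n=23: ⌈(24·99)/314⌉ − ⌈(23·99)/314⌉ = ⌈2376/314⌉ − ⌈2277/314⌉ = 8 − 8 = 0
n=24: ⌈(25·99)/314⌉ − ⌈(24·99)/314⌉ = ⌈2475/314⌉ − ⌈2376/314⌉ = 8 − 8 = 0
n=25: ⌈(26·99)/314⌉ − ⌈(25·99)/314⌉ = ⌈2574/314⌉ − ⌈2475/314⌉ = 9 − 8 = 1
n=26: ⌈(27·99)/314⌉ − ⌈(26·99)/314⌉ = ⌈2673/314⌉ − ⌈2574/314⌉ = 9 − 9 = 0
n=27: ⌈(28·99)/314⌉ − ⌈(27·99)/314⌉ = ⌈2772/314⌉ − ⌈2673/314⌉ = 9 − 9 = 0
n=28: ⌈(29·99)/314⌉ − ⌈(28·99)/314⌉ = ⌈2871/314⌉ − ⌈2772/314⌉ = 10 − 9 = 1
n=29: ⌈(30·99)/314⌉ − ⌈(29·99)/314⌉ = ⌈2970/314⌉ − ⌈2871/314⌉ = 10 − 10 = 0
n=30: ⌈(31·99)/314⌉ − ⌈(30·99)/314⌉ = ⌈3069/314⌉ − ⌈2970/314⌉ = 10 − 10 = 0
n=31: ⌈(32·99)/314⌉ − ⌈(31·99)/314⌉ = ⌈3168/314⌉ − ⌈3069/314⌉ = 11 − 10 = 1
n=32: ⌈(33·99)/314⌉ − ⌈(32·99)/314⌉ = ⌈3267/314⌉ − ⌈3168/314⌉ = 11 − 11 = 0
n=33: ⌈(34·99)/314⌉ − ⌈(33·99)/314⌉ = ⌈3366/314⌉ − ⌈3267/314⌉ = 11 − 11 = 0
n=34: ⌈(35·99)/314⌉ − ⌈(34·99)/314⌉ = ⌈3465/314⌉ − ⌈3366/314⌉ = 12 − 11 = 1
n=35: ⌈(36·99)/314⌉ − ⌈(35·99)/314⌉ = ⌈3564/314⌉ − ⌈3465/314⌉ = 12 − 12 = 0
n=36: ⌈(37·99)/314⌉ − ⌈(36·99)/314⌉ = ⌈3663/314⌉ − ⌈3564/314⌉ = 12 − 12 = 0
n=37: ⌈(38·99)/314⌉ − ⌈(37·99)/314⌉ = ⌈3762/314⌉ − ⌈3663/314⌉ = 12 − 12 = 0
n=38: ⌈(39·99)/314⌉ − ⌈(38·99)/314⌉ = ⌈3861/314⌉ − ⌈3762/314⌉ = 13 − 12 = 1
n=39: ⌈(40·99)/314⌉ − ⌈(39·99)/314⌉ = ⌈3960/314⌉ − ⌈3861/314⌉ = 13 − 13 = 0
n=40: ⌈(41·99)/314⌉ − ⌈(40·99)/314⌉ = ⌈4059/314⌉ − ⌈3960/314⌉ = 13 − 13 = 0
n=41: ⌈(42·99)/314⌉ − ⌈(41·99)/314⌉ = ⌈4158/314⌉ − ⌈4059/314⌉ = 14 − 13 = 1
n=42: ⌈(43·99)/314⌉ − ⌈(42·99)/314⌉ = ⌈4257/314⌉ − ⌈4158/314⌉ = 14 − 14 = 0
n=43: ⌈(44·99)/314⌉ − ⌈(43·99)/314⌉ = ⌈4356/314⌉ − ⌈4257/314⌉ = 14 − 14 = 0
n=44: ⌈(45·99)/314⌉ − ⌈(44·99)/314⌉ = ⌈4455/314⌉ − ⌈4356/314⌉ = 15 − 14 = 1
n=45: ⌈(46·99)/314⌉ − ⌈(45·99)/314⌉ = ⌈4554/314⌉ − ⌈4455/314⌉ = 15 − 15 = 0
n=46: ⌈(47·99)/314⌉ − ⌈(46·99)/314⌉ = ⌈4653/314⌉ − ⌈4554/314⌉ = 15 − 15 = 0
n=47: ⌈(48·99)/314⌉ − ⌈(47·99)/314⌉ = ⌈4752/314⌉ − ⌈4653/314⌉ = 16 − 15 = 1

100100100100100100010010010010010010001001001001


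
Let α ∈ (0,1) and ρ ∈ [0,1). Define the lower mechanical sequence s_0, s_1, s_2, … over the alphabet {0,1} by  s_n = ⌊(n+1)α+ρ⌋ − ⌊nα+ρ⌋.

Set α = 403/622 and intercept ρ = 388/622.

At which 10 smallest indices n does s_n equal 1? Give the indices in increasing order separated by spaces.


n=0: ⌊791/622⌋−⌊388/622⌋ = 1−0 = 1  ← one
n=1: ⌊1194/622⌋−⌊791/622⌋ = 1−1 = 0
n=2: ⌊1597/622⌋−⌊1194/622⌋ = 2−1 = 1  ← one
n=3: ⌊2000/622⌋−⌊1597/622⌋ = 3−2 = 1  ← one
n=4: ⌊2403/622⌋−⌊2000/622⌋ = 3−3 = 0
n=5: ⌊2806/622⌋−⌊2403/622⌋ = 4−3 = 1  ← one
n=6: ⌊3209/622⌋−⌊2806/622⌋ = 5−4 = 1  ← one
n=7: ⌊3612/622⌋−⌊3209/622⌋ = 5−5 = 0
n=8: ⌊4015/622⌋−⌊3612/622⌋ = 6−5 = 1  ← one
n=9: ⌊4418/622⌋−⌊4015/622⌋ = 7−6 = 1  ← one
n=10: ⌊4821/622⌋−⌊4418/622⌋ = 7−7 = 0
n=11: ⌊5224/622⌋−⌊4821/622⌋ = 8−7 = 1  ← one
n=12: ⌊5627/622⌋−⌊5224/622⌋ = 9−8 = 1  ← one
n=13: ⌊6030/622⌋−⌊5627/622⌋ = 9−9 = 0
n=14: ⌊6433/622⌋−⌊6030/622⌋ = 10−9 = 1  ← one
positions of the first 10 ones: 0 2 3 5 6 8 9 11 12 14

0 2 3 5 6 8 9 11 12 14


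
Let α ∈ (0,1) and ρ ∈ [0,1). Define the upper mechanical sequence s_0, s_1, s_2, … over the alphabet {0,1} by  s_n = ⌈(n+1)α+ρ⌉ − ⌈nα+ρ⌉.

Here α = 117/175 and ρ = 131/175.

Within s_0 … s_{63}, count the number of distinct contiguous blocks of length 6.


3

t_n = ⌈(n·117+131)/175⌉ for n = 0 … 64:
  n=0…9: ⌈131/175⌉=1 ⌈248/175⌉=2 ⌈365/175⌉=3 ⌈482/175⌉=3 ⌈599/175⌉=4 ⌈716/175⌉=5 ⌈833/175⌉=5 ⌈950/175⌉=6 ⌈1067/175⌉=7 ⌈1184/175⌉=7
  n=10…19: ⌈1301/175⌉=8 ⌈1418/175⌉=9 ⌈1535/175⌉=9 ⌈1652/175⌉=10 ⌈1769/175⌉=11 ⌈1886/175⌉=11 ⌈2003/175⌉=12 ⌈2120/175⌉=13 ⌈2237/175⌉=13 ⌈2354/175⌉=14
  n=20…29: ⌈2471/175⌉=15 ⌈2588/175⌉=15 ⌈2705/175⌉=16 ⌈2822/175⌉=17 ⌈2939/175⌉=17 ⌈3056/175⌉=18 ⌈3173/175⌉=19 ⌈3290/175⌉=19 ⌈3407/175⌉=20 ⌈3524/175⌉=21
  n=30…39: ⌈3641/175⌉=21 ⌈3758/175⌉=22 ⌈3875/175⌉=23 ⌈3992/175⌉=23 ⌈4109/175⌉=24 ⌈4226/175⌉=25 ⌈4343/175⌉=25 ⌈4460/175⌉=26 ⌈4577/175⌉=27 ⌈4694/175⌉=27
  n=40…49: ⌈4811/175⌉=28 ⌈4928/175⌉=29 ⌈5045/175⌉=29 ⌈5162/175⌉=30 ⌈5279/175⌉=31 ⌈5396/175⌉=31 ⌈5513/175⌉=32 ⌈5630/175⌉=33 ⌈5747/175⌉=33 ⌈5864/175⌉=34
  n=50…59: ⌈5981/175⌉=35 ⌈6098/175⌉=35 ⌈6215/175⌉=36 ⌈6332/175⌉=37 ⌈6449/175⌉=37 ⌈6566/175⌉=38 ⌈6683/175⌉=39 ⌈6800/175⌉=39 ⌈6917/175⌉=40 ⌈7034/175⌉=41
  n=60…64: ⌈7151/175⌉=41 ⌈7268/175⌉=42 ⌈7385/175⌉=43 ⌈7502/175⌉=43 ⌈7619/175⌉=44
s_n = t_(n+1) − t_n for n = 0 … 63 gives
prefix = 1101101101101101101101101101101101101101101101101101101101101101
slide a length-6 window over [0..5] … [58..63] (59 windows); first occurrence of each distinct factor:
  [  0..  5] 110110
  [  1..  6] 101101
  [  2..  7] 011011
  (the other 56 windows repeat one of these)
distinct factors: {011011, 101101, 110110}
count = 3  (Sturmian bound for length 6 is 7)


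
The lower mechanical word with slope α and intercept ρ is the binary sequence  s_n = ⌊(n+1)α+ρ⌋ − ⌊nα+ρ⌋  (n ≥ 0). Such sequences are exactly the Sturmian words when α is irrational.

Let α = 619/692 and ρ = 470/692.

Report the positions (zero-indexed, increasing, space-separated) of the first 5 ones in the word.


0 1 2 3 4

n=0: ⌊1089/692⌋−⌊470/692⌋ = 1−0 = 1  ← one
n=1: ⌊1708/692⌋−⌊1089/692⌋ = 2−1 = 1  ← one
n=2: ⌊2327/692⌋−⌊1708/692⌋ = 3−2 = 1  ← one
n=3: ⌊2946/692⌋−⌊2327/692⌋ = 4−3 = 1  ← one
n=4: ⌊3565/692⌋−⌊2946/692⌋ = 5−4 = 1  ← one
positions of the first 5 ones: 0 1 2 3 4


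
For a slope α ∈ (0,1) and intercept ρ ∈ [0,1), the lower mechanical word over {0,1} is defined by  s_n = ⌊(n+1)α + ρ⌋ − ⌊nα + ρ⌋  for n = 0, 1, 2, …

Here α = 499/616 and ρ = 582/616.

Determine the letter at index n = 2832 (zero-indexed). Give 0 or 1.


0

(n+1)α + ρ = (2833·499 + 582) / 616 = 1414249/616
nα + ρ     = (2832·499 + 582) / 616 = 1413750/616
⌊1414249/616⌋ = 2295,  ⌊1413750/616⌋ = 2295
s_{2832} = 2295 − 2295 = 0


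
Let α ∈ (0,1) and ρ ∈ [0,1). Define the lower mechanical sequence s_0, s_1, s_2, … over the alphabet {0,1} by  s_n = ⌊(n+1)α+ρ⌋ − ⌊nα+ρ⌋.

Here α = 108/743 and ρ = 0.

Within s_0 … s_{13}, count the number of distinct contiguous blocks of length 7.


7

t_n = ⌊(n·108)/743⌋ for n = 0 … 14:
  n=0…9: ⌊0/743⌋=0 ⌊108/743⌋=0 ⌊216/743⌋=0 ⌊324/743⌋=0 ⌊432/743⌋=0 ⌊540/743⌋=0 ⌊648/743⌋=0 ⌊756/743⌋=1 ⌊864/743⌋=1 ⌊972/743⌋=1
  n=10…14: ⌊1080/743⌋=1 ⌊1188/743⌋=1 ⌊1296/743⌋=1 ⌊1404/743⌋=1 ⌊1512/743⌋=2
s_n = t_(n+1) − t_n for n = 0 … 13 gives
prefix = 00000010000001
slide a length-7 window over [0..6] … [7..13] (8 windows); first occurrence of each distinct factor:
  [  0..  6] 0000001
  [  1..  7] 0000010
  [  2..  8] 0000100
  [  3..  9] 0001000
  [  4.. 10] 0010000
  [  5.. 11] 0100000
  [  6.. 12] 1000000
  (the other 1 window repeats one of these)
distinct factors: {0000001, 0000010, 0000100, 0001000, 0010000, 0100000, 1000000}
count = 7  (Sturmian bound for length 7 is 8)


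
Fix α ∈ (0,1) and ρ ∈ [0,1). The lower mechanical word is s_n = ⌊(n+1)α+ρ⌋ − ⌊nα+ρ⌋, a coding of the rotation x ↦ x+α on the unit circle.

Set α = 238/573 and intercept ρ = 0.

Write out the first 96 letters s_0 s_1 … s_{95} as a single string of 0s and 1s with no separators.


001010010100101010010100101010010100101010010100101010010100101001010100101001010100101001010100

n=0: ⌊(1·238)/573⌋ − ⌊(0·238)/573⌋ = ⌊238/573⌋ − ⌊0/573⌋ = 0 − 0 = 0
n=1: ⌊(2·238)/573⌋ − ⌊(1·238)/573⌋ = ⌊476/573⌋ − ⌊238/573⌋ = 0 − 0 = 0
n=2: ⌊(3·238)/573⌋ − ⌊(2·238)/573⌋ = ⌊714/573⌋ − ⌊476/573⌋ = 1 − 0 = 1
n=3: ⌊(4·238)/573⌋ − ⌊(3·238)/573⌋ = ⌊952/573⌋ − ⌊714/573⌋ = 1 − 1 = 0
n=4: ⌊(5·238)/573⌋ − ⌊(4·238)/573⌋ = ⌊1190/573⌋ − ⌊952/573⌋ = 2 − 1 = 1
n=5: ⌊(6·238)/573⌋ − ⌊(5·238)/573⌋ = ⌊1428/573⌋ − ⌊1190/573⌋ = 2 − 2 = 0
n=6: ⌊(7·238)/573⌋ − ⌊(6·238)/573⌋ = ⌊1666/573⌋ − ⌊1428/573⌋ = 2 − 2 = 0
n=7: ⌊(8·238)/573⌋ − ⌊(7·238)/573⌋ = ⌊1904/573⌋ − ⌊1666/573⌋ = 3 − 2 = 1
n=8: ⌊(9·238)/573⌋ − ⌊(8·238)/573⌋ = ⌊2142/573⌋ − ⌊1904/573⌋ = 3 − 3 = 0
n=9: ⌊(10·238)/573⌋ − ⌊(9·238)/573⌋ = ⌊2380/573⌋ − ⌊2142/573⌋ = 4 − 3 = 1
n=10: ⌊(11·238)/573⌋ − ⌊(10·238)/573⌋ = ⌊2618/573⌋ − ⌊2380/573⌋ = 4 − 4 = 0
n=11: ⌊(12·238)/573⌋ − ⌊(11·238)/573⌋ = ⌊2856/573⌋ − ⌊2618/573⌋ = 4 − 4 = 0
n=12: ⌊(13·238)/573⌋ − ⌊(12·238)/573⌋ = ⌊3094/573⌋ − ⌊2856/573⌋ = 5 − 4 = 1
n=13: ⌊(14·238)/573⌋ − ⌊(13·238)/573⌋ = ⌊3332/573⌋ − ⌊3094/573⌋ = 5 − 5 = 0
n=14: ⌊(15·238)/573⌋ − ⌊(14·238)/573⌋ = ⌊3570/573⌋ − ⌊3332/573⌋ = 6 − 5 = 1
n=15: ⌊(16·238)/573⌋ − ⌊(15·238)/573⌋ = ⌊3808/573⌋ − ⌊3570/573⌋ = 6 − 6 = 0
n=16: ⌊(17·238)/573⌋ − ⌊(16·238)/573⌋ = ⌊4046/573⌋ − ⌊3808/573⌋ = 7 − 6 = 1
n=17: ⌊(18·238)/573⌋ − ⌊(17·238)/573⌋ = ⌊4284/573⌋ − ⌊4046/573⌋ = 7 − 7 = 0
n=18: ⌊(19·238)/573⌋ − ⌊(18·238)/573⌋ = ⌊4522/573⌋ − ⌊4284/573⌋ = 7 − 7 = 0
n=19: ⌊(20·238)/573⌋ − ⌊(19·238)/573⌋ = ⌊4760/573⌋ − ⌊4522/573⌋ = 8 − 7 = 1
n=20: ⌊(21·238)/573⌋ − ⌊(20·238)/573⌋ = ⌊4998/573⌋ − ⌊4760/573⌋ = 8 − 8 = 0
n=21: ⌊(22·238)/573⌋ − ⌊(21·238)/573⌋ = ⌊5236/573⌋ − ⌊4998/573⌋ = 9 − 8 = 1
n=22: ⌊(23·238)/573⌋ − ⌊(22·238)/573⌋ = ⌊5474/573⌋ − ⌊5236/573⌋ = 9 − 9 = 0
n=23: ⌊(24·238)/573⌋ − ⌊(23·238)/573⌋ = ⌊5712/573⌋ − ⌊5474/573⌋ = 9 − 9 = 0
n=24: ⌊(25·238)/573⌋ − ⌊(24·238)/573⌋ = ⌊5950/573⌋ − ⌊5712/573⌋ = 10 − 9 = 1
n=25: ⌊(26·238)/573⌋ − ⌊(25·238)/573⌋ = ⌊6188/573⌋ − ⌊5950/573⌋ = 10 − 10 = 0
n=26: ⌊(27·238)/573⌋ − ⌊(26·238)/573⌋ = ⌊6426/573⌋ − ⌊6188/573⌋ = 11 − 10 = 1
n=27: ⌊(28·238)/573⌋ − ⌊(27·238)/573⌋ = ⌊6664/573⌋ − ⌊6426/573⌋ = 11 − 11 = 0
n=28: ⌊(29·238)/573⌋ − ⌊(28·238)/573⌋ = ⌊6902/573⌋ − ⌊6664/573⌋ = 12 − 11 = 1
n=29: ⌊(30·238)/573⌋ − ⌊(29·238)/573⌋ = ⌊7140/573⌋ − ⌊6902/573⌋ = 12 − 12 = 0
n=30: ⌊(31·238)/573⌋ − ⌊(30·238)/573⌋ = ⌊7378/573⌋ − ⌊7140/573⌋ = 12 − 12 = 0
n=31: ⌊(32·238)/573⌋ − ⌊(31·238)/573⌋ = ⌊7616/573⌋ − ⌊7378/573⌋ = 13 − 12 = 1
n=32: ⌊(33·238)/573⌋ − ⌊(32·238)/573⌋ = ⌊7854/573⌋ − ⌊7616/573⌋ = 13 − 13 = 0
n=33: ⌊(34·238)/573⌋ − ⌊(33·238)/573⌋ = ⌊8092/573⌋ − ⌊7854/573⌋ = 14 − 13 = 1
n=34: ⌊(35·238)/573⌋ − ⌊(34·238)/573⌋ = ⌊8330/573⌋ − ⌊8092/573⌋ = 14 − 14 = 0
n=35: ⌊(36·238)/573⌋ − ⌊(35·238)/573⌋ = ⌊8568/573⌋ − ⌊8330/573⌋ = 14 − 14 = 0
n=36: ⌊(37·238)/573⌋ − ⌊(36·238)/573⌋ = ⌊8806/573⌋ − ⌊8568/573⌋ = 15 − 14 = 1
n=37: ⌊(38·238)/573⌋ − ⌊(37·238)/573⌋ = ⌊9044/573⌋ − ⌊8806/573⌋ = 15 − 15 = 0
n=38: ⌊(39·238)/573⌋ − ⌊(38·238)/573⌋ = ⌊9282/573⌋ − ⌊9044/573⌋ = 16 − 15 = 1
n=39: ⌊(40·238)/573⌋ − ⌊(39·238)/573⌋ = ⌊9520/573⌋ − ⌊9282/573⌋ = 16 − 16 = 0
n=40: ⌊(41·238)/573⌋ − ⌊(40·238)/573⌋ = ⌊9758/573⌋ − ⌊9520/573⌋ = 17 − 16 = 1
n=41: ⌊(42·238)/573⌋ − ⌊(41·238)/573⌋ = ⌊9996/573⌋ − ⌊9758/573⌋ = 17 − 17 = 0
n=42: ⌊(43·238)/573⌋ − ⌊(42·238)/573⌋ = ⌊10234/573⌋ − ⌊9996/573⌋ = 17 − 17 = 0
n=43: ⌊(44·238)/573⌋ − ⌊(43·238)/573⌋ = ⌊10472/573⌋ − ⌊10234/573⌋ = 18 − 17 = 1
n=44: ⌊(45·238)/573⌋ − ⌊(44·238)/573⌋ = ⌊10710/573⌋ − ⌊10472/573⌋ = 18 − 18 = 0
n=45: ⌊(46·238)/573⌋ − ⌊(45·238)/573⌋ = ⌊10948/573⌋ − ⌊10710/573⌋ = 19 − 18 = 1
n=46: ⌊(47·238)/573⌋ − ⌊(46·238)/573⌋ = ⌊11186/573⌋ − ⌊10948/573⌋ = 19 − 19 = 0
n=47: ⌊(48·238)/573⌋ − ⌊(47·238)/573⌋ = ⌊11424/573⌋ − ⌊11186/573⌋ = 19 − 19 = 0
n=48: ⌊(49·238)/573⌋ − ⌊(48·238)/573⌋ = ⌊11662/573⌋ − ⌊11424/573⌋ = 20 − 19 = 1
n=49: ⌊(50·238)/573⌋ − ⌊(49·238)/573⌋ = ⌊11900/573⌋ − ⌊11662/573⌋ = 20 − 20 = 0
n=50: ⌊(51·238)/573⌋ − ⌊(50·238)/573⌋ = ⌊12138/573⌋ − ⌊11900/573⌋ = 21 − 20 = 1
n=51: ⌊(52·238)/573⌋ − ⌊(51·238)/573⌋ = ⌊12376/573⌋ − ⌊12138/573⌋ = 21 − 21 = 0
n=52: ⌊(53·238)/573⌋ − ⌊(52·238)/573⌋ = ⌊12614/573⌋ − ⌊12376/573⌋ = 22 − 21 = 1
n=53: ⌊(54·238)/573⌋ − ⌊(53·238)/573⌋ = ⌊12852/573⌋ − ⌊12614/573⌋ = 22 − 22 = 0
n=54: ⌊(55·238)/573⌋ − ⌊(54·238)/573⌋ = ⌊13090/573⌋ − ⌊12852/573⌋ = 22 − 22 = 0
n=55: ⌊(56·238)/573⌋ − ⌊(55·238)/573⌋ = ⌊13328/573⌋ − ⌊13090/573⌋ = 23 − 22 = 1
n=56: ⌊(57·238)/573⌋ − ⌊(56·238)/573⌋ = ⌊13566/573⌋ − ⌊13328/573⌋ = 23 − 23 = 0
n=57: ⌊(58·238)/573⌋ − ⌊(57·238)/573⌋ = ⌊13804/573⌋ − ⌊13566/573⌋ = 24 − 23 = 1
n=58: ⌊(59·238)/573⌋ − ⌊(58·238)/573⌋ = ⌊14042/573⌋ − ⌊13804/573⌋ = 24 − 24 = 0
n=59: ⌊(60·238)/573⌋ − ⌊(59·238)/573⌋ = ⌊14280/573⌋ − ⌊14042/573⌋ = 24 − 24 = 0
n=60: ⌊(61·238)/573⌋ − ⌊(60·238)/573⌋ = ⌊14518/573⌋ − ⌊14280/573⌋ = 25 − 24 = 1
n=61: ⌊(62·238)/573⌋ − ⌊(61·238)/573⌋ = ⌊14756/573⌋ − ⌊14518/573⌋ = 25 − 25 = 0
n=62: ⌊(63·238)/573⌋ − ⌊(62·238)/573⌋ = ⌊14994/573⌋ − ⌊14756/573⌋ = 26 − 25 = 1
n=63: ⌊(64·238)/573⌋ − ⌊(63·238)/573⌋ = ⌊15232/573⌋ − ⌊14994/573⌋ = 26 − 26 = 0
n=64: ⌊(65·238)/573⌋ − ⌊(64·238)/573⌋ = ⌊15470/573⌋ − ⌊15232/573⌋ = 26 − 26 = 0
n=65: ⌊(66·238)/573⌋ − ⌊(65·238)/573⌋ = ⌊15708/573⌋ − ⌊15470/573⌋ = 27 − 26 = 1
n=66: ⌊(67·238)/573⌋ − ⌊(66·238)/573⌋ = ⌊15946/573⌋ − ⌊15708/573⌋ = 27 − 27 = 0
n=67: ⌊(68·238)/573⌋ − ⌊(67·238)/573⌋ = ⌊16184/573⌋ − ⌊15946/573⌋ = 28 − 27 = 1
n=68: ⌊(69·238)/573⌋ − ⌊(68·238)/573⌋ = ⌊16422/573⌋ − ⌊16184/573⌋ = 28 − 28 = 0
n=69: ⌊(70·238)/573⌋ − ⌊(69·238)/573⌋ = ⌊16660/573⌋ − ⌊16422/573⌋ = 29 − 28 = 1
n=70: ⌊(71·238)/573⌋ − ⌊(70·238)/573⌋ = ⌊16898/573⌋ − ⌊16660/573⌋ = 29 − 29 = 0
n=71: ⌊(72·238)/573⌋ − ⌊(71·238)/573⌋ = ⌊17136/573⌋ − ⌊16898/573⌋ = 29 − 29 = 0
n=72: ⌊(73·238)/573⌋ − ⌊(72·238)/573⌋ = ⌊17374/573⌋ − ⌊17136/573⌋ = 30 − 29 = 1
n=73: ⌊(74·238)/573⌋ − ⌊(73·238)/573⌋ = ⌊17612/573⌋ − ⌊17374/573⌋ = 30 − 30 = 0
n=74: ⌊(75·238)/573⌋ − ⌊(74·238)/573⌋ = ⌊17850/573⌋ − ⌊17612/573⌋ = 31 − 30 = 1
n=75: ⌊(76·238)/573⌋ − ⌊(75·238)/573⌋ = ⌊18088/573⌋ − ⌊17850/573⌋ = 31 − 31 = 0
n=76: ⌊(77·238)/573⌋ − ⌊(76·238)/573⌋ = ⌊18326/573⌋ − ⌊18088/573⌋ = 31 − 31 = 0
n=77: ⌊(78·238)/573⌋ − ⌊(77·238)/573⌋ = ⌊18564/573⌋ − ⌊18326/573⌋ = 32 − 31 = 1
n=78: ⌊(79·238)/573⌋ − ⌊(78·238)/573⌋ = ⌊18802/573⌋ − ⌊18564/573⌋ = 32 − 32 = 0
n=79: ⌊(80·238)/573⌋ − ⌊(79·238)/573⌋ = ⌊19040/573⌋ − ⌊18802/573⌋ = 33 − 32 = 1
n=80: ⌊(81·238)/573⌋ − ⌊(80·238)/573⌋ = ⌊19278/573⌋ − ⌊19040/573⌋ = 33 − 33 = 0
n=81: ⌊(82·238)/573⌋ − ⌊(81·238)/573⌋ = ⌊19516/573⌋ − ⌊19278/573⌋ = 34 − 33 = 1
n=82: ⌊(83·238)/573⌋ − ⌊(82·238)/573⌋ = ⌊19754/573⌋ − ⌊19516/573⌋ = 34 − 34 = 0
n=83: ⌊(84·238)/573⌋ − ⌊(83·238)/573⌋ = ⌊19992/573⌋ − ⌊19754/573⌋ = 34 − 34 = 0
n=84: ⌊(85·238)/573⌋ − ⌊(84·238)/573⌋ = ⌊20230/573⌋ − ⌊19992/573⌋ = 35 − 34 = 1
n=85: ⌊(86·238)/573⌋ − ⌊(85·238)/573⌋ = ⌊20468/573⌋ − ⌊20230/573⌋ = 35 − 35 = 0
n=86: ⌊(87·238)/573⌋ − ⌊(86·238)/573⌋ = ⌊20706/573⌋ − ⌊20468/573⌋ = 36 − 35 = 1
n=87: ⌊(88·238)/573⌋ − ⌊(87·238)/573⌋ = ⌊20944/573⌋ − ⌊20706/573⌋ = 36 − 36 = 0
n=88: ⌊(89·238)/573⌋ − ⌊(88·238)/573⌋ = ⌊21182/573⌋ − ⌊20944/573⌋ = 36 − 36 = 0
n=89: ⌊(90·238)/573⌋ − ⌊(89·238)/573⌋ = ⌊21420/573⌋ − ⌊21182/573⌋ = 37 − 36 = 1
n=90: ⌊(91·238)/573⌋ − ⌊(90·238)/573⌋ = ⌊21658/573⌋ − ⌊21420/573⌋ = 37 − 37 = 0
n=91: ⌊(92·238)/573⌋ − ⌊(91·238)/573⌋ = ⌊21896/573⌋ − ⌊21658/573⌋ = 38 − 37 = 1
n=92: ⌊(93·238)/573⌋ − ⌊(92·238)/573⌋ = ⌊22134/573⌋ − ⌊21896/573⌋ = 38 − 38 = 0
n=93: ⌊(94·238)/573⌋ − ⌊(93·238)/573⌋ = ⌊22372/573⌋ − ⌊22134/573⌋ = 39 − 38 = 1
n=94: ⌊(95·238)/573⌋ − ⌊(94·238)/573⌋ = ⌊22610/573⌋ − ⌊22372/573⌋ = 39 − 39 = 0
n=95: ⌊(96·238)/573⌋ − ⌊(95·238)/573⌋ = ⌊22848/573⌋ − ⌊22610/573⌋ = 39 − 39 = 0
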